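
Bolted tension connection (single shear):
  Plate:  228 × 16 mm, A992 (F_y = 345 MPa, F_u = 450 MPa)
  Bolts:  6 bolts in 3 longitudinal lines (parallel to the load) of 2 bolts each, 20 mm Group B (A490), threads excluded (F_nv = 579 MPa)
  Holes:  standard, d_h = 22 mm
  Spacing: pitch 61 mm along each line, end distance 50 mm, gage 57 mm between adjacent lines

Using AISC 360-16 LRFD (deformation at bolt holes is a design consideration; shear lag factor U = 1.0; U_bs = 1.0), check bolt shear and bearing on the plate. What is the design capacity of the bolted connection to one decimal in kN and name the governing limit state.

818.5 kN (bolt shear governs)

Bolt shear: A_b = π(20)²/4 = 314.16 mm². φR_n = 0.75 × 579 × 314.16 × 6 × 1 = 818.5 kN.
Bearing (16 mm plate, F_u = 450 MPa): end bolts L_c = 50 − 22/2 = 39, R_n = min(1.2×39×16×450, 2.4×20×16×450) = 336.96 kN/bolt; interior L_c = 61 − 22 = 39, R_n = 336.96 kN/bolt. φR_n = 0.75 × (3×336.96 + 3×336.96) = 1516.3 kN.
Governing: min(818.5, 1516.3) = 818.5 kN → bolt shear.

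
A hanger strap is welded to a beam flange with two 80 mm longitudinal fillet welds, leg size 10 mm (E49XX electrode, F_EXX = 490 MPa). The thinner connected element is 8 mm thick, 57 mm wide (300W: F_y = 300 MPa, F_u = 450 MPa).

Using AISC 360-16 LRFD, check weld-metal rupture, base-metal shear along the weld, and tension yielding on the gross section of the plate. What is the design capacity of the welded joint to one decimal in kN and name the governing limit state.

123.1 kN (gross-section yield governs)

Weld metal: throat = 0.707×10 = 7.07 mm, L = 2×80 = 160 mm. φR_n = 0.75 × 0.6 × 490 × 7.07 × 160 = 249.4 kN.
Base metal shear (8 mm plate): yield φR_n = 1.0×0.6×300×8×160 = 230.4 kN; rupture φR_n = 0.75×0.6×450×8×160 = 259.2 kN; take 230.4 kN (yield).
Tension yield (gross): A_g = 57×8 = 456 mm². φR_n = 0.90 × 300 × 456 = 123.1 kN.
Governing: min(249.4, 230.4, 123.1) = 123.1 kN → gross-section yield.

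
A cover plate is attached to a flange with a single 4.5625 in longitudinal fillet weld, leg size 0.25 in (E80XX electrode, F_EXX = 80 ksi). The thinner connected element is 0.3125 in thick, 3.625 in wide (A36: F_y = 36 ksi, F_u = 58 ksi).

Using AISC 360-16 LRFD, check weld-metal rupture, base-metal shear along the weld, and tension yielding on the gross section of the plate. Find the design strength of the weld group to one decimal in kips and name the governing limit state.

Weld metal: throat = 0.707×0.25 = 0.17675 in, L = 4.5625 in. φR_n = 0.75 × 0.6 × 80 × 0.17675 × 4.5625 = 29.0 kips.
Base metal shear (0.3125 in plate): yield φR_n = 1.0×0.6×36×0.3125×4.5625 = 30.8 kips; rupture φR_n = 0.75×0.6×58×0.3125×4.5625 = 37.2 kips; take 30.8 kips (yield).
Tension yield (gross): A_g = 3.625×0.3125 = 1.1328 in². φR_n = 0.90 × 36 × 1.1328 = 36.7 kips.
Governing: min(29.0, 30.8, 36.7) = 29.0 kips → weld metal.

29.0 kips (weld metal governs)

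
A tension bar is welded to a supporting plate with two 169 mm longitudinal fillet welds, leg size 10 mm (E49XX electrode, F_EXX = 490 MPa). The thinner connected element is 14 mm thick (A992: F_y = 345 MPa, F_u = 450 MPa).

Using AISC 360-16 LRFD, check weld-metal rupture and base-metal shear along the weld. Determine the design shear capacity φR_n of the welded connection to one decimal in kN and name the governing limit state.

Weld metal: throat = 0.707×10 = 7.07 mm, L = 2×169 = 338 mm. φR_n = 0.75 × 0.6 × 490 × 7.07 × 338 = 526.9 kN.
Base metal shear (14 mm plate): yield φR_n = 1.0×0.6×345×14×338 = 979.5 kN; rupture φR_n = 0.75×0.6×450×14×338 = 958.2 kN; take 958.2 kN (rupture).
Governing: min(526.9, 958.2) = 526.9 kN → weld metal.

526.9 kN (weld metal governs)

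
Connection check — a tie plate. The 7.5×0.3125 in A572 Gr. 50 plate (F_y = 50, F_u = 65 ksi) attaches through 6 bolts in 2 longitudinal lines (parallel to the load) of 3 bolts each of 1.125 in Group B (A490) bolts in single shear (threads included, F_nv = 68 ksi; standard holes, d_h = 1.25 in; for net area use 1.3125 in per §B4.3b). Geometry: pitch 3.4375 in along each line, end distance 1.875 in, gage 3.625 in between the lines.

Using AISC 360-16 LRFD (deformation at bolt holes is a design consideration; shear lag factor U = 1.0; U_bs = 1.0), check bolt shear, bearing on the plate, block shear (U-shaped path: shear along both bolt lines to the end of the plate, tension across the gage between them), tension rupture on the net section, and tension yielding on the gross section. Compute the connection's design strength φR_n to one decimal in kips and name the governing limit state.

74.3 kips (net-section rupture governs)

Bolt shear: A_b = π(1.125)²/4 = 0.99402 in². φR_n = 0.75 × 68 × 0.99402 × 6 × 1 = 304.2 kips.
Bearing (0.3125 in plate, F_u = 65 ksi): end bolts L_c = 1.875 − 1.25/2 = 1.25, R_n = min(1.2×1.25×0.3125×65, 2.4×1.125×0.3125×65) = 30.469 kips/bolt; interior L_c = 3.4375 − 1.25 = 2.1875, R_n = 53.32 kips/bolt. φR_n = 0.75 × (2×30.469 + 4×53.32) = 205.7 kips.
Block shear: shear path 2×[1.875+2×3.4375] = 2×8.75 in, A_gv = 5.4688, A_nv = 2×(8.75 − 2.5×1.3125)×0.3125 = 3.418 in²; tension across gage: (3.625 − 1×1.3125)×0.3125 = 0.72266 in². R_n = min(0.6×65×3.418, 0.6×50×5.4688) + 1.0×65×0.72266 = min(133.3, 164.06) + 46.973 = 180.27 kips. φR_n = 0.75 × 180.27 = 135.2 kips.
Tension rupture (net): A_n = (7.5 − 2×1.3125)×0.3125 = 1.5234 in² (U = 1.0, A_e = A_n). φR_n = 0.75 × 65 × 1.5234 = 74.3 kips.
Tension yield (gross): A_g = 7.5×0.3125 = 2.3438 in². φR_n = 0.90 × 50 × 2.3438 = 105.5 kips.
Governing: min(304.2, 205.7, 135.2, 74.3, 105.5) = 74.3 kips → net-section rupture.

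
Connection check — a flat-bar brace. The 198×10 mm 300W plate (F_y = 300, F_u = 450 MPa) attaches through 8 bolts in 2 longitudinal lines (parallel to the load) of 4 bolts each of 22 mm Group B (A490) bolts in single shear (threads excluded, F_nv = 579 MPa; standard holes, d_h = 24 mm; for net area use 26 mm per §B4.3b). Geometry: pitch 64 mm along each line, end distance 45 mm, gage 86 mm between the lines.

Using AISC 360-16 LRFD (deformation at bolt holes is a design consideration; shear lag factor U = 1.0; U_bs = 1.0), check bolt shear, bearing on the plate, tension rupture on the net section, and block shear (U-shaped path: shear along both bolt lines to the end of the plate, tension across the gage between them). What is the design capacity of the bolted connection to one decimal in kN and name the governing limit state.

492.8 kN (net-section rupture governs)

Bolt shear: A_b = π(22)²/4 = 380.13 mm². φR_n = 0.75 × 579 × 380.13 × 8 × 1 = 1320.6 kN.
Bearing (10 mm plate, F_u = 450 MPa): end bolts L_c = 45 − 24/2 = 33, R_n = min(1.2×33×10×450, 2.4×22×10×450) = 178.2 kN/bolt; interior L_c = 64 − 24 = 40, R_n = 216 kN/bolt. φR_n = 0.75 × (2×178.2 + 6×216) = 1239.3 kN.
Tension rupture (net): A_n = (198 − 2×26)×10 = 1460 mm² (U = 1.0, A_e = A_n). φR_n = 0.75 × 450 × 1460 = 492.8 kN.
Block shear: shear path 2×[45+3×64] = 2×237 mm, A_gv = 4740, A_nv = 2×(237 − 3.5×26)×10 = 2920 mm²; tension across gage: (86 − 1×26)×10 = 600 mm². R_n = min(0.6×450×2920, 0.6×300×4740) + 1.0×450×600 = min(788.4, 853.2) + 270 = 1058.4 kN. φR_n = 0.75 × 1058.4 = 793.8 kN.
Governing: min(1320.6, 1239.3, 492.8, 793.8) = 492.8 kN → net-section rupture.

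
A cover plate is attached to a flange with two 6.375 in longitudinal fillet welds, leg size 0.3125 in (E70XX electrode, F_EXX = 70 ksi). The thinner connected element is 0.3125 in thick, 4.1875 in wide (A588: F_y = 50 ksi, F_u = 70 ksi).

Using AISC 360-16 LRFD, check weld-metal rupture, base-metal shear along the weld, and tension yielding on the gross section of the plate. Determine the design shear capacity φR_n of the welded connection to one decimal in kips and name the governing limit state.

58.9 kips (gross-section yield governs)

Weld metal: throat = 0.707×0.3125 = 0.22094 in, L = 2×6.375 = 12.75 in. φR_n = 0.75 × 0.6 × 70 × 0.22094 × 12.75 = 88.7 kips.
Base metal shear (0.3125 in plate): yield φR_n = 1.0×0.6×50×0.3125×12.75 = 119.5 kips; rupture φR_n = 0.75×0.6×70×0.3125×12.75 = 125.5 kips; take 119.5 kips (yield).
Tension yield (gross): A_g = 4.1875×0.3125 = 1.3086 in². φR_n = 0.90 × 50 × 1.3086 = 58.9 kips.
Governing: min(88.7, 119.5, 58.9) = 58.9 kips → gross-section yield.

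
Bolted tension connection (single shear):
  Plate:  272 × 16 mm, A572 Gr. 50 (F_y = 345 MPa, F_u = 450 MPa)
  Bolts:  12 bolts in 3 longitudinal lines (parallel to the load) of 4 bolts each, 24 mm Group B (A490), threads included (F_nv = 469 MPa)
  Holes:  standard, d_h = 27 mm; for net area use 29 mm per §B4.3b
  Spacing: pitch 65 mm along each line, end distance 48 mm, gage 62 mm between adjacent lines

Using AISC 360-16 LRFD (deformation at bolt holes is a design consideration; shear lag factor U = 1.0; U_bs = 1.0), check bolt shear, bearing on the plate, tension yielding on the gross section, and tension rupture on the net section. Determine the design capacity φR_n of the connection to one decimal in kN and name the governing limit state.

999.0 kN (net-section rupture governs)

Bolt shear: A_b = π(24)²/4 = 452.39 mm². φR_n = 0.75 × 469 × 452.39 × 12 × 1 = 1909.5 kN.
Bearing (16 mm plate, F_u = 450 MPa): end bolts L_c = 48 − 27/2 = 34.5, R_n = min(1.2×34.5×16×450, 2.4×24×16×450) = 298.08 kN/bolt; interior L_c = 65 − 27 = 38, R_n = 328.32 kN/bolt. φR_n = 0.75 × (3×298.08 + 9×328.32) = 2886.8 kN.
Tension yield (gross): A_g = 272×16 = 4352 mm². φR_n = 0.90 × 345 × 4352 = 1351.3 kN.
Tension rupture (net): A_n = (272 − 3×29)×16 = 2960 mm² (U = 1.0, A_e = A_n). φR_n = 0.75 × 450 × 2960 = 999.0 kN.
Governing: min(1909.5, 2886.8, 1351.3, 999.0) = 999.0 kN → net-section rupture.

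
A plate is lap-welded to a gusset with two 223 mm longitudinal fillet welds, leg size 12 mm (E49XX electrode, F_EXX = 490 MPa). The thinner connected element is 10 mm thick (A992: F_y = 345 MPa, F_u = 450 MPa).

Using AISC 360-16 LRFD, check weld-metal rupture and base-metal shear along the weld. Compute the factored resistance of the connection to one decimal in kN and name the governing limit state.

834.3 kN (weld metal governs)

Weld metal: throat = 0.707×12 = 8.484 mm, L = 2×223 = 446 mm. φR_n = 0.75 × 0.6 × 490 × 8.484 × 446 = 834.3 kN.
Base metal shear (10 mm plate): yield φR_n = 1.0×0.6×345×10×446 = 923.2 kN; rupture φR_n = 0.75×0.6×450×10×446 = 903.2 kN; take 903.2 kN (rupture).
Governing: min(834.3, 903.2) = 834.3 kN → weld metal.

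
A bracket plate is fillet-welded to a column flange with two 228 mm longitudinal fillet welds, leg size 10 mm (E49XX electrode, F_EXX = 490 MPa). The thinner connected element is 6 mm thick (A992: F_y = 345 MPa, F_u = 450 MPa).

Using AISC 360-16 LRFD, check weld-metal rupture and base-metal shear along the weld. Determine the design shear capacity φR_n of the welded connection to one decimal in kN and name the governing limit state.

Weld metal: throat = 0.707×10 = 7.07 mm, L = 2×228 = 456 mm. φR_n = 0.75 × 0.6 × 490 × 7.07 × 456 = 710.9 kN.
Base metal shear (6 mm plate): yield φR_n = 1.0×0.6×345×6×456 = 566.4 kN; rupture φR_n = 0.75×0.6×450×6×456 = 554.0 kN; take 554.0 kN (rupture).
Governing: min(710.9, 554.0) = 554.0 kN → base-metal shear.

554.0 kN (base-metal shear governs)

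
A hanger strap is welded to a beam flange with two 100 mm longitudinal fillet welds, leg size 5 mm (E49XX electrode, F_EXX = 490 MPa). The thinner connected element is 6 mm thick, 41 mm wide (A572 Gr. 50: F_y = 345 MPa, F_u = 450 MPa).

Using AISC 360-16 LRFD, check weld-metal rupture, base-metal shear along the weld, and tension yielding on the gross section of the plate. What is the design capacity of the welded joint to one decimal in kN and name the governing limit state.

76.4 kN (gross-section yield governs)

Weld metal: throat = 0.707×5 = 3.535 mm, L = 2×100 = 200 mm. φR_n = 0.75 × 0.6 × 490 × 3.535 × 200 = 155.9 kN.
Base metal shear (6 mm plate): yield φR_n = 1.0×0.6×345×6×200 = 248.4 kN; rupture φR_n = 0.75×0.6×450×6×200 = 243.0 kN; take 243.0 kN (rupture).
Tension yield (gross): A_g = 41×6 = 246 mm². φR_n = 0.90 × 345 × 246 = 76.4 kN.
Governing: min(155.9, 243.0, 76.4) = 76.4 kN → gross-section yield.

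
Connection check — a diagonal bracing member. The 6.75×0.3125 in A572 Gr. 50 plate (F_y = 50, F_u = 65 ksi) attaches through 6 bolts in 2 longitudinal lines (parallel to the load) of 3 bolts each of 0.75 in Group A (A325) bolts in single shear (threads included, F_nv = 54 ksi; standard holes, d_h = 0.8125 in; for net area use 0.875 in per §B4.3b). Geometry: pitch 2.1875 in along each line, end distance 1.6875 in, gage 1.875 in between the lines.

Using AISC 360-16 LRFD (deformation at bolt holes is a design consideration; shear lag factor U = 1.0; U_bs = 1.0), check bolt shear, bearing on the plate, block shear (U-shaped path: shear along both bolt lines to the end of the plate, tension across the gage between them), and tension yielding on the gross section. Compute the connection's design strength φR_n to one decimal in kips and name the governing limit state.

86.1 kips (block shear governs)

Bolt shear: A_b = π(0.75)²/4 = 0.44179 in². φR_n = 0.75 × 54 × 0.44179 × 6 × 1 = 107.4 kips.
Bearing (0.3125 in plate, F_u = 65 ksi): end bolts L_c = 1.6875 − 0.8125/2 = 1.28125, R_n = min(1.2×1.28125×0.3125×65, 2.4×0.75×0.3125×65) = 31.23 kips/bolt; interior L_c = 2.1875 − 0.8125 = 1.375, R_n = 33.516 kips/bolt. φR_n = 0.75 × (2×31.23 + 4×33.516) = 147.4 kips.
Block shear: shear path 2×[1.6875+2×2.1875] = 2×6.0625 in, A_gv = 3.7891, A_nv = 2×(6.0625 − 2.5×0.875)×0.3125 = 2.4219 in²; tension across gage: (1.875 − 1×0.875)×0.3125 = 0.3125 in². R_n = min(0.6×65×2.4219, 0.6×50×3.7891) + 1.0×65×0.3125 = min(94.454, 113.67) + 20.313 = 114.77 kips. φR_n = 0.75 × 114.77 = 86.1 kips.
Tension yield (gross): A_g = 6.75×0.3125 = 2.1094 in². φR_n = 0.90 × 50 × 2.1094 = 94.9 kips.
Governing: min(107.4, 147.4, 86.1, 94.9) = 86.1 kips → block shear.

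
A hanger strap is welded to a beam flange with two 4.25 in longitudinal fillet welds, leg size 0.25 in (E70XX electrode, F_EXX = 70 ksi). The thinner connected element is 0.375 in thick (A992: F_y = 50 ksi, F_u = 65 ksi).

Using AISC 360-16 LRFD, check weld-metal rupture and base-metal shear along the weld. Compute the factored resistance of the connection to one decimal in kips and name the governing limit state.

Weld metal: throat = 0.707×0.25 = 0.17675 in, L = 2×4.25 = 8.5 in. φR_n = 0.75 × 0.6 × 70 × 0.17675 × 8.5 = 47.3 kips.
Base metal shear (0.375 in plate): yield φR_n = 1.0×0.6×50×0.375×8.5 = 95.6 kips; rupture φR_n = 0.75×0.6×65×0.375×8.5 = 93.2 kips; take 93.2 kips (rupture).
Governing: min(47.3, 93.2) = 47.3 kips → weld metal.

47.3 kips (weld metal governs)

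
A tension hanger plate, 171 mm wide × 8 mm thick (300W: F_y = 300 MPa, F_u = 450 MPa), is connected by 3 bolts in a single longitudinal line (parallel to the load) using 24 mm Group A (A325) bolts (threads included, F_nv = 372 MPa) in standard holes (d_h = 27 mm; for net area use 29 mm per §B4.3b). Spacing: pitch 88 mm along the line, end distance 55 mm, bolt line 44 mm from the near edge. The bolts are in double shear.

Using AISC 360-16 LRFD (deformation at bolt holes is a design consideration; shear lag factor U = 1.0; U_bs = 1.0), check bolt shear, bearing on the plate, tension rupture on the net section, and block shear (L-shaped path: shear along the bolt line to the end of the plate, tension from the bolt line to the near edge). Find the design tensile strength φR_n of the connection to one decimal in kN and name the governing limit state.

329.1 kN (block shear governs)

Bolt shear: A_b = π(24)²/4 = 452.39 mm². φR_n = 0.75 × 372 × 452.39 × 3 × 2 = 757.3 kN.
Bearing (8 mm plate, F_u = 450 MPa): end bolts L_c = 55 − 27/2 = 41.5, R_n = min(1.2×41.5×8×450, 2.4×24×8×450) = 179.28 kN/bolt; interior L_c = 88 − 27 = 61, R_n = 207.36 kN/bolt. φR_n = 0.75 × (1×179.28 + 2×207.36) = 445.5 kN.
Tension rupture (net): A_n = (171 − 1×29)×8 = 1136 mm² (U = 1.0, A_e = A_n). φR_n = 0.75 × 450 × 1136 = 383.4 kN.
Block shear: shear path 1×[55+2×88] = 1×231 mm, A_gv = 1848, A_nv = 1×(231 − 2.5×29)×8 = 1268 mm²; tension to near edge: (44 − 0.5×29)×8 = 236 mm². R_n = min(0.6×450×1268, 0.6×300×1848) + 1.0×450×236 = min(342.36, 332.64) + 106.2 = 438.84 kN. φR_n = 0.75 × 438.84 = 329.1 kN.
Governing: min(757.3, 445.5, 383.4, 329.1) = 329.1 kN → block shear.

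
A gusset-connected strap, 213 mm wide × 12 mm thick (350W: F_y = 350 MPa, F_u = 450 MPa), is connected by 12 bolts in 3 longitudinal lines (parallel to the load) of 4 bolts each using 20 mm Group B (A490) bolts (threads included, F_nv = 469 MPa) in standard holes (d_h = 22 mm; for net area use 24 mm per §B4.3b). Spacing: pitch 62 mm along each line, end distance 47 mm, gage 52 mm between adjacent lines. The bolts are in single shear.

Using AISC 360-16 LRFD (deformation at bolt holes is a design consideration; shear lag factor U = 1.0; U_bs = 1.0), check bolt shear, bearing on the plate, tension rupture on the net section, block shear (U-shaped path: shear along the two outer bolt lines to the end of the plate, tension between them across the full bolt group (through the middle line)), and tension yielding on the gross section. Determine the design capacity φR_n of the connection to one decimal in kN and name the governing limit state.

571.1 kN (net-section rupture governs)

Bolt shear: A_b = π(20)²/4 = 314.16 mm². φR_n = 0.75 × 469 × 314.16 × 12 × 1 = 1326.1 kN.
Bearing (12 mm plate, F_u = 450 MPa): end bolts L_c = 47 − 22/2 = 36, R_n = min(1.2×36×12×450, 2.4×20×12×450) = 233.28 kN/bolt; interior L_c = 62 − 22 = 40, R_n = 259.2 kN/bolt. φR_n = 0.75 × (3×233.28 + 9×259.2) = 2274.5 kN.
Tension rupture (net): A_n = (213 − 3×24)×12 = 1692 mm² (U = 1.0, A_e = A_n). φR_n = 0.75 × 450 × 1692 = 571.1 kN.
Block shear: shear path 2×[47+3×62] = 2×233 mm, A_gv = 5592, A_nv = 2×(233 − 3.5×24)×12 = 3576 mm²; tension across gage: (104 − 2×24)×12 = 672 mm². R_n = min(0.6×450×3576, 0.6×350×5592) + 1.0×450×672 = min(965.52, 1174.3) + 302.4 = 1267.9 kN. φR_n = 0.75 × 1267.9 = 950.9 kN.
Tension yield (gross): A_g = 213×12 = 2556 mm². φR_n = 0.90 × 350 × 2556 = 805.1 kN.
Governing: min(1326.1, 2274.5, 571.1, 950.9, 805.1) = 571.1 kN → net-section rupture.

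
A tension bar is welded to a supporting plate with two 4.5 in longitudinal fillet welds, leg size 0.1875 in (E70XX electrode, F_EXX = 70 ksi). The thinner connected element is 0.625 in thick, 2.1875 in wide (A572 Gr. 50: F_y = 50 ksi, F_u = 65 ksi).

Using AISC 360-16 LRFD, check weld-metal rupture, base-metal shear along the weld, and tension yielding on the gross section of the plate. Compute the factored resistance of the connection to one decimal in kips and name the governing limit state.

Weld metal: throat = 0.707×0.1875 = 0.13256 in, L = 2×4.5 = 9 in. φR_n = 0.75 × 0.6 × 70 × 0.13256 × 9 = 37.6 kips.
Base metal shear (0.625 in plate): yield φR_n = 1.0×0.6×50×0.625×9 = 168.8 kips; rupture φR_n = 0.75×0.6×65×0.625×9 = 164.5 kips; take 164.5 kips (rupture).
Tension yield (gross): A_g = 2.1875×0.625 = 1.3672 in². φR_n = 0.90 × 50 × 1.3672 = 61.5 kips.
Governing: min(37.6, 164.5, 61.5) = 37.6 kips → weld metal.

37.6 kips (weld metal governs)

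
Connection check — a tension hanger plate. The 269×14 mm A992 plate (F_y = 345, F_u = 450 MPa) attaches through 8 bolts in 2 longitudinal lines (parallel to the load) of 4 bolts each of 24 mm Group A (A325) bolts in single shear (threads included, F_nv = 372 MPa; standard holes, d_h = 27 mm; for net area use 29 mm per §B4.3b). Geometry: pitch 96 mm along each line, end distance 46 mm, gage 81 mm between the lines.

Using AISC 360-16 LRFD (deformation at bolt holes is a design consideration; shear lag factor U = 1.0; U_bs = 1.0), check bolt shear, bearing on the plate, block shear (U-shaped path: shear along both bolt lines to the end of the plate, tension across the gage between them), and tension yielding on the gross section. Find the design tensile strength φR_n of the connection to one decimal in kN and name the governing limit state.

1009.7 kN (bolt shear governs)

Bolt shear: A_b = π(24)²/4 = 452.39 mm². φR_n = 0.75 × 372 × 452.39 × 8 × 1 = 1009.7 kN.
Bearing (14 mm plate, F_u = 450 MPa): end bolts L_c = 46 − 27/2 = 32.5, R_n = min(1.2×32.5×14×450, 2.4×24×14×450) = 245.7 kN/bolt; interior L_c = 96 − 27 = 69, R_n = 362.88 kN/bolt. φR_n = 0.75 × (2×245.7 + 6×362.88) = 2001.5 kN.
Block shear: shear path 2×[46+3×96] = 2×334 mm, A_gv = 9352, A_nv = 2×(334 − 3.5×29)×14 = 6510 mm²; tension across gage: (81 − 1×29)×14 = 728 mm². R_n = min(0.6×450×6510, 0.6×345×9352) + 1.0×450×728 = min(1757.7, 1935.9) + 327.6 = 2085.3 kN. φR_n = 0.75 × 2085.3 = 1564.0 kN.
Tension yield (gross): A_g = 269×14 = 3766 mm². φR_n = 0.90 × 345 × 3766 = 1169.3 kN.
Governing: min(1009.7, 2001.5, 1564.0, 1169.3) = 1009.7 kN → bolt shear.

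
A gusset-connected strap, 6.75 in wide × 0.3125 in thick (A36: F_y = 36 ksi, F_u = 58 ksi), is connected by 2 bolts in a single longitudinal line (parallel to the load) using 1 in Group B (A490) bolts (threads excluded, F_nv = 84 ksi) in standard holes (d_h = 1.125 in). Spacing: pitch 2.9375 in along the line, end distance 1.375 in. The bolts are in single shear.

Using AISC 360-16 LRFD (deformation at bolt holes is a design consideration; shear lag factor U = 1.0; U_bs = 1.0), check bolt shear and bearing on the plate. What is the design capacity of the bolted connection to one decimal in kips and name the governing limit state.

Bolt shear: A_b = π(1)²/4 = 0.7854 in². φR_n = 0.75 × 84 × 0.7854 × 2 × 1 = 99.0 kips.
Bearing (0.3125 in plate, F_u = 58 ksi): end bolts L_c = 1.375 − 1.125/2 = 0.8125, R_n = min(1.2×0.8125×0.3125×58, 2.4×1×0.3125×58) = 17.672 kips/bolt; interior L_c = 2.9375 − 1.125 = 1.8125, R_n = 39.422 kips/bolt. φR_n = 0.75 × (1×17.672 + 1×39.422) = 42.8 kips.
Governing: min(99.0, 42.8) = 42.8 kips → bearing.

42.8 kips (bearing governs)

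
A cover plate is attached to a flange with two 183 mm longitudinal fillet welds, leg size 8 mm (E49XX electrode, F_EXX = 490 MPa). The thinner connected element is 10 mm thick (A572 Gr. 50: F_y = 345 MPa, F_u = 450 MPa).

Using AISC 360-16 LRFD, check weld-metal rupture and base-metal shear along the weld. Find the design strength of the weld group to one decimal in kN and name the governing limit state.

456.5 kN (weld metal governs)

Weld metal: throat = 0.707×8 = 5.656 mm, L = 2×183 = 366 mm. φR_n = 0.75 × 0.6 × 490 × 5.656 × 366 = 456.5 kN.
Base metal shear (10 mm plate): yield φR_n = 1.0×0.6×345×10×366 = 757.6 kN; rupture φR_n = 0.75×0.6×450×10×366 = 741.2 kN; take 741.2 kN (rupture).
Governing: min(456.5, 741.2) = 456.5 kN → weld metal.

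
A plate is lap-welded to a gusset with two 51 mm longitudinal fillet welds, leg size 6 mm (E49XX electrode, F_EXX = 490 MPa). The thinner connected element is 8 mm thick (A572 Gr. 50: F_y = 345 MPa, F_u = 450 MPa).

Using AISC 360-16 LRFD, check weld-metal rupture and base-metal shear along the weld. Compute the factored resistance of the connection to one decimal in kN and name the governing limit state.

95.4 kN (weld metal governs)

Weld metal: throat = 0.707×6 = 4.242 mm, L = 2×51 = 102 mm. φR_n = 0.75 × 0.6 × 490 × 4.242 × 102 = 95.4 kN.
Base metal shear (8 mm plate): yield φR_n = 1.0×0.6×345×8×102 = 168.9 kN; rupture φR_n = 0.75×0.6×450×8×102 = 165.2 kN; take 165.2 kN (rupture).
Governing: min(95.4, 165.2) = 95.4 kN → weld metal.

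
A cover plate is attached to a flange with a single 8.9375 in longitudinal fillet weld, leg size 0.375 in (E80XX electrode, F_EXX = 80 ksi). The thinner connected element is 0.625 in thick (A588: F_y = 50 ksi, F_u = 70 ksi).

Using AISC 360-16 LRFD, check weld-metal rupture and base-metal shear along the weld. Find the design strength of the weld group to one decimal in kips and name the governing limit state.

85.3 kips (weld metal governs)

Weld metal: throat = 0.707×0.375 = 0.26513 in, L = 8.9375 in. φR_n = 0.75 × 0.6 × 80 × 0.26513 × 8.9375 = 85.3 kips.
Base metal shear (0.625 in plate): yield φR_n = 1.0×0.6×50×0.625×8.9375 = 167.6 kips; rupture φR_n = 0.75×0.6×70×0.625×8.9375 = 176.0 kips; take 167.6 kips (yield).
Governing: min(85.3, 167.6) = 85.3 kips → weld metal.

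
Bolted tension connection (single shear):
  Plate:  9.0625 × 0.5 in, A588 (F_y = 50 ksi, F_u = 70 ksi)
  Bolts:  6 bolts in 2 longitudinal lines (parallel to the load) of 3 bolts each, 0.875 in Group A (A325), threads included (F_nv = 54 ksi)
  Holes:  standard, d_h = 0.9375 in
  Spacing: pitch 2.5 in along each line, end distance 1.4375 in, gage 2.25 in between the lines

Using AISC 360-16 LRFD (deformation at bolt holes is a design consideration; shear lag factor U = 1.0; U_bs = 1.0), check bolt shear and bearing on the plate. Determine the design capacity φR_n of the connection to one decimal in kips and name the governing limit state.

146.1 kips (bolt shear governs)

Bolt shear: A_b = π(0.875)²/4 = 0.60132 in². φR_n = 0.75 × 54 × 0.60132 × 6 × 1 = 146.1 kips.
Bearing (0.5 in plate, F_u = 70 ksi): end bolts L_c = 1.4375 − 0.9375/2 = 0.96875, R_n = min(1.2×0.96875×0.5×70, 2.4×0.875×0.5×70) = 40.688 kips/bolt; interior L_c = 2.5 − 0.9375 = 1.5625, R_n = 65.625 kips/bolt. φR_n = 0.75 × (2×40.688 + 4×65.625) = 257.9 kips.
Governing: min(146.1, 257.9) = 146.1 kips → bolt shear.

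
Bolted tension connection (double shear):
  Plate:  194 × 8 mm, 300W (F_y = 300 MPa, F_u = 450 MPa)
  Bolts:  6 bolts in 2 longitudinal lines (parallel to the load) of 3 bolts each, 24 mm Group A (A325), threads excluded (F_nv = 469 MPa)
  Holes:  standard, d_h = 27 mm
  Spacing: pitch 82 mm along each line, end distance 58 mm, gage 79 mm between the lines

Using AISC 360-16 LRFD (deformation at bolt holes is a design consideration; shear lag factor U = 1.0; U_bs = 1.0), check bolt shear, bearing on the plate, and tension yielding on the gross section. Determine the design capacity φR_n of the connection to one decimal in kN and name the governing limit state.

Bolt shear: A_b = π(24)²/4 = 452.39 mm². φR_n = 0.75 × 469 × 452.39 × 6 × 2 = 1909.5 kN.
Bearing (8 mm plate, F_u = 450 MPa): end bolts L_c = 58 − 27/2 = 44.5, R_n = min(1.2×44.5×8×450, 2.4×24×8×450) = 192.24 kN/bolt; interior L_c = 82 − 27 = 55, R_n = 207.36 kN/bolt. φR_n = 0.75 × (2×192.24 + 4×207.36) = 910.4 kN.
Tension yield (gross): A_g = 194×8 = 1552 mm². φR_n = 0.90 × 300 × 1552 = 419.0 kN.
Governing: min(1909.5, 910.4, 419.0) = 419.0 kN → gross-section yield.

419.0 kN (gross-section yield governs)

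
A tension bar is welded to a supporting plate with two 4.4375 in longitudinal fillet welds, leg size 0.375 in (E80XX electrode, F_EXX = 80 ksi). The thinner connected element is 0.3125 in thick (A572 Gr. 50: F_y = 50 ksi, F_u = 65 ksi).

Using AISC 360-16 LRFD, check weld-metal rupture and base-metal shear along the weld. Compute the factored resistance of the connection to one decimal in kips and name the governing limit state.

81.1 kips (base-metal shear governs)

Weld metal: throat = 0.707×0.375 = 0.26513 in, L = 2×4.4375 = 8.875 in. φR_n = 0.75 × 0.6 × 80 × 0.26513 × 8.875 = 84.7 kips.
Base metal shear (0.3125 in plate): yield φR_n = 1.0×0.6×50×0.3125×8.875 = 83.2 kips; rupture φR_n = 0.75×0.6×65×0.3125×8.875 = 81.1 kips; take 81.1 kips (rupture).
Governing: min(84.7, 81.1) = 81.1 kips → base-metal shear.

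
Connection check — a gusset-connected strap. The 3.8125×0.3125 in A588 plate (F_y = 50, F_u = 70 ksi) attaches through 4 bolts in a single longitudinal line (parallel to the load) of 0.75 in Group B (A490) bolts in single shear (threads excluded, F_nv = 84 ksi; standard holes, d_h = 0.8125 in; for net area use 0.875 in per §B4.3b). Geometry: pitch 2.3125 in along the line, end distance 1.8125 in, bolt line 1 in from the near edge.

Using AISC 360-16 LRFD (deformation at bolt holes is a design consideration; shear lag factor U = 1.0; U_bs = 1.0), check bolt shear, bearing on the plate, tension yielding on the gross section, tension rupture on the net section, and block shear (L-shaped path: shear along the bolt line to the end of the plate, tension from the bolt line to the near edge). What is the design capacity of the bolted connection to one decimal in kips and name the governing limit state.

Bolt shear: A_b = π(0.75)²/4 = 0.44179 in². φR_n = 0.75 × 84 × 0.44179 × 4 × 1 = 111.3 kips.
Bearing (0.3125 in plate, F_u = 70 ksi): end bolts L_c = 1.8125 − 0.8125/2 = 1.40625, R_n = min(1.2×1.40625×0.3125×70, 2.4×0.75×0.3125×70) = 36.914 kips/bolt; interior L_c = 2.3125 − 0.8125 = 1.5, R_n = 39.375 kips/bolt. φR_n = 0.75 × (1×36.914 + 3×39.375) = 116.3 kips.
Tension yield (gross): A_g = 3.8125×0.3125 = 1.1914 in². φR_n = 0.90 × 50 × 1.1914 = 53.6 kips.
Tension rupture (net): A_n = (3.8125 − 1×0.875)×0.3125 = 0.91797 in² (U = 1.0, A_e = A_n). φR_n = 0.75 × 70 × 0.91797 = 48.2 kips.
Block shear: shear path 1×[1.8125+3×2.3125] = 1×8.75 in, A_gv = 2.7344, A_nv = 1×(8.75 − 3.5×0.875)×0.3125 = 1.7773 in²; tension to near edge: (1 − 0.5×0.875)×0.3125 = 0.17578 in². R_n = min(0.6×70×1.7773, 0.6×50×2.7344) + 1.0×70×0.17578 = min(74.647, 82.032) + 12.305 = 86.952 kips. φR_n = 0.75 × 86.952 = 65.2 kips.
Governing: min(111.3, 116.3, 53.6, 48.2, 65.2) = 48.2 kips → net-section rupture.

48.2 kips (net-section rupture governs)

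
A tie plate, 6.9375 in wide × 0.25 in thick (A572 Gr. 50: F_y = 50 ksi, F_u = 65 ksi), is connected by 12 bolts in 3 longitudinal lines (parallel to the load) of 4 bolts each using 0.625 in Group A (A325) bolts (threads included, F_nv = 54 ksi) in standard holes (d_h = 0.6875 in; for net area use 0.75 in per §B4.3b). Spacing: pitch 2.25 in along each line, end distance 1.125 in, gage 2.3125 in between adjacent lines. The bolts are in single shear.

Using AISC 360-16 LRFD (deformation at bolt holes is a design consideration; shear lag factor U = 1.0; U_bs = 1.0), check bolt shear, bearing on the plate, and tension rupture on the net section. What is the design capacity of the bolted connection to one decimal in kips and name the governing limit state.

Bolt shear: A_b = π(0.625)²/4 = 0.3068 in². φR_n = 0.75 × 54 × 0.3068 × 12 × 1 = 149.1 kips.
Bearing (0.25 in plate, F_u = 65 ksi): end bolts L_c = 1.125 − 0.6875/2 = 0.78125, R_n = min(1.2×0.78125×0.25×65, 2.4×0.625×0.25×65) = 15.234 kips/bolt; interior L_c = 2.25 − 0.6875 = 1.5625, R_n = 24.375 kips/bolt. φR_n = 0.75 × (3×15.234 + 9×24.375) = 198.8 kips.
Tension rupture (net): A_n = (6.9375 − 3×0.75)×0.25 = 1.1719 in² (U = 1.0, A_e = A_n). φR_n = 0.75 × 65 × 1.1719 = 57.1 kips.
Governing: min(149.1, 198.8, 57.1) = 57.1 kips → net-section rupture.

57.1 kips (net-section rupture governs)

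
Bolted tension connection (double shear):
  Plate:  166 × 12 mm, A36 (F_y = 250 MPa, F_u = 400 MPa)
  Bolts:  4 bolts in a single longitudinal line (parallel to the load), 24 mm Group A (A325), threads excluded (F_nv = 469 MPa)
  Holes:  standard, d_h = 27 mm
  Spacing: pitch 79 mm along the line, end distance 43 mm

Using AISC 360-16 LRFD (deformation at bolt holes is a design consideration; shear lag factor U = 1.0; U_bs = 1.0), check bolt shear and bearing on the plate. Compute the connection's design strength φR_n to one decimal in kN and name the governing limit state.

749.5 kN (bearing governs)

Bolt shear: A_b = π(24)²/4 = 452.39 mm². φR_n = 0.75 × 469 × 452.39 × 4 × 2 = 1273.0 kN.
Bearing (12 mm plate, F_u = 400 MPa): end bolts L_c = 43 − 27/2 = 29.5, R_n = min(1.2×29.5×12×400, 2.4×24×12×400) = 169.92 kN/bolt; interior L_c = 79 − 27 = 52, R_n = 276.48 kN/bolt. φR_n = 0.75 × (1×169.92 + 3×276.48) = 749.5 kN.
Governing: min(1273.0, 749.5) = 749.5 kN → bearing.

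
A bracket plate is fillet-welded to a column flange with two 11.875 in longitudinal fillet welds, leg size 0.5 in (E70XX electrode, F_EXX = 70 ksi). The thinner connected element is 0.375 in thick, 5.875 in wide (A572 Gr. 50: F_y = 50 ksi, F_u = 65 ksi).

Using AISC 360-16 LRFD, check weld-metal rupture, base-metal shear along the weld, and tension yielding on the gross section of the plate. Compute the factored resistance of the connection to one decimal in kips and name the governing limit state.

Weld metal: throat = 0.707×0.5 = 0.3535 in, L = 2×11.875 = 23.75 in. φR_n = 0.75 × 0.6 × 70 × 0.3535 × 23.75 = 264.5 kips.
Base metal shear (0.375 in plate): yield φR_n = 1.0×0.6×50×0.375×23.75 = 267.2 kips; rupture φR_n = 0.75×0.6×65×0.375×23.75 = 260.5 kips; take 260.5 kips (rupture).
Tension yield (gross): A_g = 5.875×0.375 = 2.2031 in². φR_n = 0.90 × 50 × 2.2031 = 99.1 kips.
Governing: min(264.5, 260.5, 99.1) = 99.1 kips → gross-section yield.

99.1 kips (gross-section yield governs)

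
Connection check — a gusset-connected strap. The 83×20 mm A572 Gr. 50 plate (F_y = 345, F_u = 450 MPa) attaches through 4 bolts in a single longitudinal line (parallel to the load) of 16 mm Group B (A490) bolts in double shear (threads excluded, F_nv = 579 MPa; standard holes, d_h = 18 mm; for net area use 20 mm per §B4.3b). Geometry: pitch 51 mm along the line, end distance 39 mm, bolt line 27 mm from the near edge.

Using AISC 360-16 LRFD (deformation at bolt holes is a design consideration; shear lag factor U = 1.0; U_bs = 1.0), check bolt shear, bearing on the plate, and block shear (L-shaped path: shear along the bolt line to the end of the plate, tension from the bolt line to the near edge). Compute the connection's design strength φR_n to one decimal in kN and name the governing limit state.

Bolt shear: A_b = π(16)²/4 = 201.06 mm². φR_n = 0.75 × 579 × 201.06 × 4 × 2 = 698.5 kN.
Bearing (20 mm plate, F_u = 450 MPa): end bolts L_c = 39 − 18/2 = 30, R_n = min(1.2×30×20×450, 2.4×16×20×450) = 324 kN/bolt; interior L_c = 51 − 18 = 33, R_n = 345.6 kN/bolt. φR_n = 0.75 × (1×324 + 3×345.6) = 1020.6 kN.
Block shear: shear path 1×[39+3×51] = 1×192 mm, A_gv = 3840, A_nv = 1×(192 − 3.5×20)×20 = 2440 mm²; tension to near edge: (27 − 0.5×20)×20 = 340 mm². R_n = min(0.6×450×2440, 0.6×345×3840) + 1.0×450×340 = min(658.8, 794.88) + 153 = 811.8 kN. φR_n = 0.75 × 811.8 = 608.9 kN.
Governing: min(698.5, 1020.6, 608.9) = 608.9 kN → block shear.

608.9 kN (block shear governs)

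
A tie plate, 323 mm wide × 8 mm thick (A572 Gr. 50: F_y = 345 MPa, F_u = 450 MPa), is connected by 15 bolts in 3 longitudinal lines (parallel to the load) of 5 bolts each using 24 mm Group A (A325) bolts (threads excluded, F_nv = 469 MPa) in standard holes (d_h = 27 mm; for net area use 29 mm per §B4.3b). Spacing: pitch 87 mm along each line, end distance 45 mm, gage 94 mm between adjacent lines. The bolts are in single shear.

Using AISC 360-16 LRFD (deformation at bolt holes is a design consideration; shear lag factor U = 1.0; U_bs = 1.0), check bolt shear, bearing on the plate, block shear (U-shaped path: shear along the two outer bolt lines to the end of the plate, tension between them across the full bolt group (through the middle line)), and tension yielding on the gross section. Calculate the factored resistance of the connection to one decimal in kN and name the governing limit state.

Bolt shear: A_b = π(24)²/4 = 452.39 mm². φR_n = 0.75 × 469 × 452.39 × 15 × 1 = 2386.9 kN.
Bearing (8 mm plate, F_u = 450 MPa): end bolts L_c = 45 − 27/2 = 31.5, R_n = min(1.2×31.5×8×450, 2.4×24×8×450) = 136.08 kN/bolt; interior L_c = 87 − 27 = 60, R_n = 207.36 kN/bolt. φR_n = 0.75 × (3×136.08 + 12×207.36) = 2172.4 kN.
Block shear: shear path 2×[45+4×87] = 2×393 mm, A_gv = 6288, A_nv = 2×(393 − 4.5×29)×8 = 4200 mm²; tension across gage: (188 − 2×29)×8 = 1040 mm². R_n = min(0.6×450×4200, 0.6×345×6288) + 1.0×450×1040 = min(1134, 1301.6) + 468 = 1602 kN. φR_n = 0.75 × 1602 = 1201.5 kN.
Tension yield (gross): A_g = 323×8 = 2584 mm². φR_n = 0.90 × 345 × 2584 = 802.3 kN.
Governing: min(2386.9, 2172.4, 1201.5, 802.3) = 802.3 kN → gross-section yield.

802.3 kN (gross-section yield governs)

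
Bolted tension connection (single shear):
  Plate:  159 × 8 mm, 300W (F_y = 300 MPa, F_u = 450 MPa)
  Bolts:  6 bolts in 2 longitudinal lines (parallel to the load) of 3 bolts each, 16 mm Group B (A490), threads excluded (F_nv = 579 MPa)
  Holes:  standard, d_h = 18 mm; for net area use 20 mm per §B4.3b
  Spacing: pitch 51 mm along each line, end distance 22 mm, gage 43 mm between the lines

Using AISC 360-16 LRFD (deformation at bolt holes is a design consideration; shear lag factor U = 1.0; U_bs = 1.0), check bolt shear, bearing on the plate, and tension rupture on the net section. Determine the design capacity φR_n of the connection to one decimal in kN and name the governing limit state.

Bolt shear: A_b = π(16)²/4 = 201.06 mm². φR_n = 0.75 × 579 × 201.06 × 6 × 1 = 523.9 kN.
Bearing (8 mm plate, F_u = 450 MPa): end bolts L_c = 22 − 18/2 = 13, R_n = min(1.2×13×8×450, 2.4×16×8×450) = 56.16 kN/bolt; interior L_c = 51 − 18 = 33, R_n = 138.24 kN/bolt. φR_n = 0.75 × (2×56.16 + 4×138.24) = 499.0 kN.
Tension rupture (net): A_n = (159 − 2×20)×8 = 952 mm² (U = 1.0, A_e = A_n). φR_n = 0.75 × 450 × 952 = 321.3 kN.
Governing: min(523.9, 499.0, 321.3) = 321.3 kN → net-section rupture.

321.3 kN (net-section rupture governs)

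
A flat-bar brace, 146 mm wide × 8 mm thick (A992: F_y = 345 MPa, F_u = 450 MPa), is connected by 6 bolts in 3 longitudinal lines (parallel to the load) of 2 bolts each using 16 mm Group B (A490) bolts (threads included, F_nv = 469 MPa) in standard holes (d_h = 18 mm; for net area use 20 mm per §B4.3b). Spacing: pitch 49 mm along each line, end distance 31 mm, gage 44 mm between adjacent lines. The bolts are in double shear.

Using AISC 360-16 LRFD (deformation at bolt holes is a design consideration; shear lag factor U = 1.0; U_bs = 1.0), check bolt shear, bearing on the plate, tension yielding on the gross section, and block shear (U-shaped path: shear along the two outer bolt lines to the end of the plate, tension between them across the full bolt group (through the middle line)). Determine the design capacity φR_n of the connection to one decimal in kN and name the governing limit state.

291.6 kN (block shear governs)

Bolt shear: A_b = π(16)²/4 = 201.06 mm². φR_n = 0.75 × 469 × 201.06 × 6 × 2 = 848.7 kN.
Bearing (8 mm plate, F_u = 450 MPa): end bolts L_c = 31 − 18/2 = 22, R_n = min(1.2×22×8×450, 2.4×16×8×450) = 95.04 kN/bolt; interior L_c = 49 − 18 = 31, R_n = 133.92 kN/bolt. φR_n = 0.75 × (3×95.04 + 3×133.92) = 515.2 kN.
Tension yield (gross): A_g = 146×8 = 1168 mm². φR_n = 0.90 × 345 × 1168 = 362.7 kN.
Block shear: shear path 2×[31+1×49] = 2×80 mm, A_gv = 1280, A_nv = 2×(80 − 1.5×20)×8 = 800 mm²; tension across gage: (88 − 2×20)×8 = 384 mm². R_n = min(0.6×450×800, 0.6×345×1280) + 1.0×450×384 = min(216, 264.96) + 172.8 = 388.8 kN. φR_n = 0.75 × 388.8 = 291.6 kN.
Governing: min(848.7, 515.2, 362.7, 291.6) = 291.6 kN → block shear.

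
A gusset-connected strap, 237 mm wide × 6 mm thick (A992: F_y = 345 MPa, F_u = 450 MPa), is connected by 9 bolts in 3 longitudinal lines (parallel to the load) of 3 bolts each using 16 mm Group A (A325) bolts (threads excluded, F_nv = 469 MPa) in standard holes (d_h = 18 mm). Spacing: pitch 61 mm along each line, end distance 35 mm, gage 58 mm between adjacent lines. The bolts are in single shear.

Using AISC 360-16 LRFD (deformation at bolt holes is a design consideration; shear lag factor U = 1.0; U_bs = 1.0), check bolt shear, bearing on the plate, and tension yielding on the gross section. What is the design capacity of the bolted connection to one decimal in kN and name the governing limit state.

Bolt shear: A_b = π(16)²/4 = 201.06 mm². φR_n = 0.75 × 469 × 201.06 × 9 × 1 = 636.5 kN.
Bearing (6 mm plate, F_u = 450 MPa): end bolts L_c = 35 − 18/2 = 26, R_n = min(1.2×26×6×450, 2.4×16×6×450) = 84.24 kN/bolt; interior L_c = 61 − 18 = 43, R_n = 103.68 kN/bolt. φR_n = 0.75 × (3×84.24 + 6×103.68) = 656.1 kN.
Tension yield (gross): A_g = 237×6 = 1422 mm². φR_n = 0.90 × 345 × 1422 = 441.5 kN.
Governing: min(636.5, 656.1, 441.5) = 441.5 kN → gross-section yield.

441.5 kN (gross-section yield governs)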